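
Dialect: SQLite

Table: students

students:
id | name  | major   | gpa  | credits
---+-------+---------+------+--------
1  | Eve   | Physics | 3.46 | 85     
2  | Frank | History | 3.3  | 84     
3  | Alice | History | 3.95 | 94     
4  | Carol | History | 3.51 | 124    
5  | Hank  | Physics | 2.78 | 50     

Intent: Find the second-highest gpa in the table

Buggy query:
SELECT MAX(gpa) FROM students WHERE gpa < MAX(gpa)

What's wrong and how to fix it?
Bug: The inner MAX is an aggregate inside WHERE, which is not allowed

Fix: Compute the overall MAX in a subquery, then take MAX of rows below it

Corrected query:
SELECT MAX(gpa) FROM students WHERE gpa < (SELECT MAX(gpa) FROM students)

Result:
MAX(gpa)
--------
3.51    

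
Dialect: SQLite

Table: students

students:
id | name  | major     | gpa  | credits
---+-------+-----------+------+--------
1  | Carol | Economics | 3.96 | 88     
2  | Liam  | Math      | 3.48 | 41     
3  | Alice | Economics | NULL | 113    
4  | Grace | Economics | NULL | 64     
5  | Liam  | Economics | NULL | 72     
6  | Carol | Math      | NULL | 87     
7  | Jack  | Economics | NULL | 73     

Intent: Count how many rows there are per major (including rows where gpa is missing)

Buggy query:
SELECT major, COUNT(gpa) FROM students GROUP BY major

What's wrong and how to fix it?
Bug: COUNT(gpa) skips NULLs, so groups with missing gpa are undercounted

Fix: Replace COUNT(gpa) with COUNT(*)

Corrected query:
SELECT major, COUNT(*) FROM students GROUP BY major

Result:
major     | COUNT(*)
----------+---------
Economics | 5       
Math      | 2       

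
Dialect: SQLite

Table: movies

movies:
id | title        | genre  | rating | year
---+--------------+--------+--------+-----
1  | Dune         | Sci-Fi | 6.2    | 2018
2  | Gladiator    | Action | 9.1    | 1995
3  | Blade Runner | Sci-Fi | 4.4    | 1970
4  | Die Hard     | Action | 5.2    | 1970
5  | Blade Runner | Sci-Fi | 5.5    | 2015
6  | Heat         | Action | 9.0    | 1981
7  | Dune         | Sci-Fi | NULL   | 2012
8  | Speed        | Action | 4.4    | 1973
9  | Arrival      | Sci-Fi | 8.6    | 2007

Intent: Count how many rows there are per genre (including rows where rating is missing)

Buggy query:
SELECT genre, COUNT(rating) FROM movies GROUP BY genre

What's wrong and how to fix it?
Bug: COUNT(column) counts non-NULL values only; rows with NULL rating aren't counted

Fix: Use COUNT(*) to count all rows regardless of NULL

Corrected query:
SELECT genre, COUNT(*) FROM movies GROUP BY genre

Result:
genre  | COUNT(*)
-------+---------
Action | 4       
Sci-Fi | 5       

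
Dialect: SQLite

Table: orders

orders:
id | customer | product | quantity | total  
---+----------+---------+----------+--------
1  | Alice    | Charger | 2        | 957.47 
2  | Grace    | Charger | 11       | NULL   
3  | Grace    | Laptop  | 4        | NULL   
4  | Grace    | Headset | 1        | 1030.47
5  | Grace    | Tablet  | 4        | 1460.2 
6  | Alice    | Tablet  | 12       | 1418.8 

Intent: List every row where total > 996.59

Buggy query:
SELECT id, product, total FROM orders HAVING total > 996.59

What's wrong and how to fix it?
Bug: This is a non-aggregate query (no GROUP BY, no aggregates), so in SQLite the HAVING clause is invalid here; a row-level condition belongs in WHERE

Fix: Replace HAVING with WHERE since the condition applies to individual rows

Corrected query:
SELECT id, product, total FROM orders WHERE total > 996.59

Result:
id | product | total  
---+---------+--------
4  | Headset | 1030.47
5  | Tablet  | 1460.2 
6  | Tablet  | 1418.8 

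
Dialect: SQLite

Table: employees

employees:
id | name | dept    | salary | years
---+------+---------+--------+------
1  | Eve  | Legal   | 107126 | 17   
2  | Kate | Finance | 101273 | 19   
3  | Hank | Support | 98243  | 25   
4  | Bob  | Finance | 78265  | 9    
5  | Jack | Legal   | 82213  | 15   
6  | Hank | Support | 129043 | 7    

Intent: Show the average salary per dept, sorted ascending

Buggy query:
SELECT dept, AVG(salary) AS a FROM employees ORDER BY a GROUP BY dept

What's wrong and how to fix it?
Bug: GROUP BY must precede ORDER BY

Fix: Move ORDER BY to the end, after GROUP BY

Corrected query:
SELECT dept, AVG(salary) AS a FROM employees GROUP BY dept ORDER BY a

Result:
dept    | a      
--------+--------
Finance | 89769  
Legal   | 94669.5
Support | 113643 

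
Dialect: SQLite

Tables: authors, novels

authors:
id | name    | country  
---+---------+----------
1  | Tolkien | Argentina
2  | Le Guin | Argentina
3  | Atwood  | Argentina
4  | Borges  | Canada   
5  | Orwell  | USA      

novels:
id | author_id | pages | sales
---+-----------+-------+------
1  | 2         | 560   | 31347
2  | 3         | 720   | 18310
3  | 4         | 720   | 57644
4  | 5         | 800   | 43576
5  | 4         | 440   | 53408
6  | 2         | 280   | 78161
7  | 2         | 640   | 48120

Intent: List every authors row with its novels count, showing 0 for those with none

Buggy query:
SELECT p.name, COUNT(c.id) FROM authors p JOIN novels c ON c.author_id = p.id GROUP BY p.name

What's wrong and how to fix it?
Bug: An inner join excludes parents with zero children

Fix: Switch to LEFT JOIN to retain unmatched parent rows

Corrected query:
SELECT p.name, COUNT(c.id) FROM authors p LEFT JOIN novels c ON c.author_id = p.id GROUP BY p.name

Result:
name    | COUNT(c.id)
--------+------------
Atwood  | 1          
Borges  | 2          
Le Guin | 3          
Orwell  | 1          
Tolkien | 0          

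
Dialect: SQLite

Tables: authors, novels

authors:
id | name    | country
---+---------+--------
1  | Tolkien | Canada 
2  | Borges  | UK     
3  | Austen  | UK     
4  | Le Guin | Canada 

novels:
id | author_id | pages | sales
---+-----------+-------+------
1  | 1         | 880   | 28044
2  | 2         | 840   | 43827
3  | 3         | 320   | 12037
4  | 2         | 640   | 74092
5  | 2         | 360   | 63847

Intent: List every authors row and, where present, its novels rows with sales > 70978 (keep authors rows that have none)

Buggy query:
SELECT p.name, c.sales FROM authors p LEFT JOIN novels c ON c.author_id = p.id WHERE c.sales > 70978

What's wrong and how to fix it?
Bug: A WHERE condition on the right-hand table after LEFT JOIN drops unmatched parents

Fix: Move the right-table condition into the ON clause so unmatched parents are kept

Corrected query:
SELECT p.name, c.sales FROM authors p LEFT JOIN novels c ON c.author_id = p.id AND c.sales > 70978

Result:
name    | sales
--------+------
Tolkien | NULL 
Borges  | 74092
Austen  | NULL 
Le Guin | NULL 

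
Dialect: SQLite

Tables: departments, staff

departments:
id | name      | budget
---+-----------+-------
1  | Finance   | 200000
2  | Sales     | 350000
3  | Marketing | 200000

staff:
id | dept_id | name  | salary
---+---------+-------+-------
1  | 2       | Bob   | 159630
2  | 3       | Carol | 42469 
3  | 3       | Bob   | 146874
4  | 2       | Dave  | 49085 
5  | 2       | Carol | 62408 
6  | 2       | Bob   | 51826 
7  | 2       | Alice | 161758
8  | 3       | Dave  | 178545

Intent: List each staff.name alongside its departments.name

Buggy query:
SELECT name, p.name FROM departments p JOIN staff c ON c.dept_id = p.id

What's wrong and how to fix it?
Bug: 'name' exists in both joined tables, so the database can't tell which one is meant

Fix: Prefix ambiguous columns with the table alias

Corrected query:
SELECT c.name, p.name FROM departments p JOIN staff c ON c.dept_id = p.id

Result:
name  | name     
------+----------
Bob   | Sales    
Carol | Marketing
Bob   | Marketing
Dave  | Sales    
Carol | Sales    
Bob   | Sales    
Alice | Sales    
Dave  | Marketing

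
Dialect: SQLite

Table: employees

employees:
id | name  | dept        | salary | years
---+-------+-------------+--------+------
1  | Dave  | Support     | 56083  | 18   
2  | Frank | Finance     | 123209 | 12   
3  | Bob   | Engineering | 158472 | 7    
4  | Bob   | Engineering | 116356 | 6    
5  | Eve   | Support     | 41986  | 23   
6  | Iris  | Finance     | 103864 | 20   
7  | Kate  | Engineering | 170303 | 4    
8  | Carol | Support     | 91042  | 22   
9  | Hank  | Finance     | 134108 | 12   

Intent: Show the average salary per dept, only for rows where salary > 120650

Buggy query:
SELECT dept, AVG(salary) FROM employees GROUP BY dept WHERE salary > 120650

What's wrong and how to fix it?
Bug: WHERE cannot follow GROUP BY

Fix: Place WHERE between FROM and GROUP BY

Corrected query:
SELECT dept, AVG(salary) FROM employees WHERE salary > 120650 GROUP BY dept

Result:
dept        | AVG(salary)
------------+------------
Engineering | 164387.5   
Finance     | 128658.5   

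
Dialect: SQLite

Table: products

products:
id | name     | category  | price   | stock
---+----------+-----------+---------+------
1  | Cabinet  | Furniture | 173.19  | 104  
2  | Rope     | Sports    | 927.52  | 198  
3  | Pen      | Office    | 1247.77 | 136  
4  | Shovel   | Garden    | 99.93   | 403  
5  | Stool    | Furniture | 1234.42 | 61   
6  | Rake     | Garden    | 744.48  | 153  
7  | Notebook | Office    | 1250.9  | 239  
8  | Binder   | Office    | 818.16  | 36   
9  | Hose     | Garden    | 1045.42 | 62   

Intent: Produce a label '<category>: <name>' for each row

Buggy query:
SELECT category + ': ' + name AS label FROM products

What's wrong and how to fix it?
Bug: '+' is numeric addition; on text columns SQLite converts them to 0 instead of concatenating

Fix: Replace + with || to concatenate text

Corrected query:
SELECT category || ': ' || name AS label FROM products

Result:
label             
------------------
Furniture: Cabinet
Sports: Rope      
Office: Pen       
Garden: Shovel    
Furniture: Stool  
Garden: Rake      
Office: Notebook  
Office: Binder    
Garden: Hose      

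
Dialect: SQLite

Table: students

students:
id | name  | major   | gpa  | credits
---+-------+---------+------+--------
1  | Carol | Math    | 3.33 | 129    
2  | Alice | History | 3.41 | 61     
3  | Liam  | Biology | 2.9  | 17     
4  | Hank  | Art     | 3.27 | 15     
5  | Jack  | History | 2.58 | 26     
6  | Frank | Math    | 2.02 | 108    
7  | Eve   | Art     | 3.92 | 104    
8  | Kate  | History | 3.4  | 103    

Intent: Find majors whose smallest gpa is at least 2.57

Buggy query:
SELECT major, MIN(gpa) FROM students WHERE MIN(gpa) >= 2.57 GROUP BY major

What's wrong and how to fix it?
Bug: Aggregates like MIN are computed per group after WHERE runs

Fix: Use HAVING for the per-group MIN condition

Corrected query:
SELECT major, MIN(gpa) FROM students GROUP BY major HAVING MIN(gpa) >= 2.57

Result:
major   | MIN(gpa)
--------+---------
Art     | 3.27    
Biology | 2.9     
History | 2.58    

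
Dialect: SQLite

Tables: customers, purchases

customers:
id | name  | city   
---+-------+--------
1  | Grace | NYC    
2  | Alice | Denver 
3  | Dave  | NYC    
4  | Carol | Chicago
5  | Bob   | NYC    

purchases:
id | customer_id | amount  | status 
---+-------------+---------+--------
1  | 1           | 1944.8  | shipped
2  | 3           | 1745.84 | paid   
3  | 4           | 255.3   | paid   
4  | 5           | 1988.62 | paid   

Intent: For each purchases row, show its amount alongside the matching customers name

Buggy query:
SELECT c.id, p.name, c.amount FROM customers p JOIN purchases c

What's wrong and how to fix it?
Bug: Missing join condition: each purchases row is matched to all customers rows instead of just its own

Fix: Add ON c.customer_id = p.id to the JOIN

Corrected query:
SELECT c.id, p.name, c.amount FROM customers p JOIN purchases c ON c.customer_id = p.id

Result:
id | name  | amount 
---+-------+--------
1  | Grace | 1944.8 
2  | Dave  | 1745.84
3  | Carol | 255.3  
4  | Bob   | 1988.62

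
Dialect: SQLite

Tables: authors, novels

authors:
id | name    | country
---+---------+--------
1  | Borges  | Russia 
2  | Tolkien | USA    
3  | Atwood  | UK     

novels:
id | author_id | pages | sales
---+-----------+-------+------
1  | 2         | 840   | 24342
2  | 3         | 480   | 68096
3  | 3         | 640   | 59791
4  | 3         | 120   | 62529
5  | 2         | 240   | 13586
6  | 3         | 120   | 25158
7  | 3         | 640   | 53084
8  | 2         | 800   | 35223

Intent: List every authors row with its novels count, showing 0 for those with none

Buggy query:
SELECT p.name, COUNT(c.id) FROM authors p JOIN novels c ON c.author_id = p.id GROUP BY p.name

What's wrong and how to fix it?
Bug: An inner join excludes parents with zero children

Fix: Switch to LEFT JOIN to retain unmatched parent rows

Corrected query:
SELECT p.name, COUNT(c.id) FROM authors p LEFT JOIN novels c ON c.author_id = p.id GROUP BY p.name

Result:
name    | COUNT(c.id)
--------+------------
Atwood  | 5          
Borges  | 0          
Tolkien | 3          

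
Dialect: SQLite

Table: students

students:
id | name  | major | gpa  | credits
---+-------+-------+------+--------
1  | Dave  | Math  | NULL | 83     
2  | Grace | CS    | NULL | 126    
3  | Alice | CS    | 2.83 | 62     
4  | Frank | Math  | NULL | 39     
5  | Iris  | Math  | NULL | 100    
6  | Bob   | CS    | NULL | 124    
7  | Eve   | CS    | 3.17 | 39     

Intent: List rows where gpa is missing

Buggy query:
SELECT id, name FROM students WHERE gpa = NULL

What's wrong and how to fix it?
Bug: Comparing to NULL with '=' never matches; NULL = NULL is unknown, not true

Fix: Use IS NULL to test for NULL

Corrected query:
SELECT id, name FROM students WHERE gpa IS NULL

Result:
id | name 
---+------
1  | Dave 
2  | Grace
4  | Frank
5  | Iris 
6  | Bob  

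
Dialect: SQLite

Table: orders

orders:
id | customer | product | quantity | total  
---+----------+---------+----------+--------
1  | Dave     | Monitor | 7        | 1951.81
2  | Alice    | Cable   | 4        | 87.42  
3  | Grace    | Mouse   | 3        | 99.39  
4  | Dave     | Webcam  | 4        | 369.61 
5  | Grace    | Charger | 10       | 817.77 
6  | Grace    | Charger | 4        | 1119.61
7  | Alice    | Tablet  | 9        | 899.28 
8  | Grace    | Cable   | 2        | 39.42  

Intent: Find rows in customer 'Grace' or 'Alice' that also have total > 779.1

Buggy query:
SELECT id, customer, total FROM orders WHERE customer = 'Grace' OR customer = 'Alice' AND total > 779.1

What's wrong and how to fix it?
Bug: AND binds tighter than OR, so this parses as customer = 'Grace' OR (customer = 'Alice' AND total > 779.1)

Fix: Add parentheses around the OR so the AND applies to both alternatives

Corrected query:
SELECT id, customer, total FROM orders WHERE (customer = 'Grace' OR customer = 'Alice') AND total > 779.1

Result:
id | customer | total  
---+----------+--------
5  | Grace    | 817.77 
6  | Grace    | 1119.61
7  | Alice    | 899.28 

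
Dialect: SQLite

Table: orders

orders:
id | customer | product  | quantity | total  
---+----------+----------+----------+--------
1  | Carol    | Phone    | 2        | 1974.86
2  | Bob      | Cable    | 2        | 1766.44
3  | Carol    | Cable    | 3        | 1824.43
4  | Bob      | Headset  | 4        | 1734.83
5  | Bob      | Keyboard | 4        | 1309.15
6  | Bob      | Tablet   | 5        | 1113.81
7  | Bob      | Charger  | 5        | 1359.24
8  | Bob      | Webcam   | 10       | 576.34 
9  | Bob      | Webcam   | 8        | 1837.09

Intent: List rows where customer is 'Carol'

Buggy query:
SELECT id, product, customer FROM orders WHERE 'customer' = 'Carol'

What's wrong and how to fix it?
Bug: 'customer' in single quotes is a string literal, not the column; the comparison is literal-vs-literal and never true

Fix: Reference the column as customer without single quotes

Corrected query:
SELECT id, product, customer FROM orders WHERE customer = 'Carol'

Result:
id | product | customer
---+---------+---------
1  | Phone   | Carol   
3  | Cable   | Carol   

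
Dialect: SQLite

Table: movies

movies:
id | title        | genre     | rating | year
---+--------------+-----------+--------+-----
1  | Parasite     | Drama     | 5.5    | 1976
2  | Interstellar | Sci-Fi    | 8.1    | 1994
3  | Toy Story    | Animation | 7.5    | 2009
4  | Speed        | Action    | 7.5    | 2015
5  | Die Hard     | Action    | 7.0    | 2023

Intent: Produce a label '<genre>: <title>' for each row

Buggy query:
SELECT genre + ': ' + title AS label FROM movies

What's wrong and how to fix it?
Bug: '+' is numeric addition; on text columns SQLite converts them to 0 instead of concatenating

Fix: Replace + with || to concatenate text

Corrected query:
SELECT genre || ': ' || title AS label FROM movies

Result:
label               
--------------------
Drama: Parasite     
Sci-Fi: Interstellar
Animation: Toy Story
Action: Speed       
Action: Die Hard    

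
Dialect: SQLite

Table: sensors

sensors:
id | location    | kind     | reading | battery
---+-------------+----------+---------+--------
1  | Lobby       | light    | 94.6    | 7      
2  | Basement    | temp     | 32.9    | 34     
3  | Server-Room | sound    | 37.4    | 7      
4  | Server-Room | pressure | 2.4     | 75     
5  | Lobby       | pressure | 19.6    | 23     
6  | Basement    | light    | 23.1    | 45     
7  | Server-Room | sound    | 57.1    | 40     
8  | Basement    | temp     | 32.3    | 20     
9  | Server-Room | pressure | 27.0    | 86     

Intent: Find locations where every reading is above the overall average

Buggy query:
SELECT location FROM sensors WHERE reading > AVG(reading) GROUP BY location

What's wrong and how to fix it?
Bug: WHERE evaluates per row before aggregation, so AVG() is unavailable

Fix: Use a subquery for AVG and a HAVING MIN(...) filter so the condition holds for every row in the group

Corrected query:
SELECT location FROM sensors GROUP BY location HAVING MIN(reading) > (SELECT AVG(reading) FROM sensors)

Result:
(no rows)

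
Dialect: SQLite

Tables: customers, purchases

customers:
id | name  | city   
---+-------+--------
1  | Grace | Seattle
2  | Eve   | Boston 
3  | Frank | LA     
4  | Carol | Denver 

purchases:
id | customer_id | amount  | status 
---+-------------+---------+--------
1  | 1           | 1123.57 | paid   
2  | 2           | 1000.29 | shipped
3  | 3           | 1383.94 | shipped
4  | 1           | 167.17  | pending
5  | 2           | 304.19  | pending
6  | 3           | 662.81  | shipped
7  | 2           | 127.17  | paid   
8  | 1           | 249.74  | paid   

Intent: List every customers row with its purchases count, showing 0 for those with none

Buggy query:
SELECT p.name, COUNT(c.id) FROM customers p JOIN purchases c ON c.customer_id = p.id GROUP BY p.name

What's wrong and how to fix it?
Bug: An inner join excludes parents with zero children

Fix: Switch to LEFT JOIN to retain unmatched parent rows

Corrected query:
SELECT p.name, COUNT(c.id) FROM customers p LEFT JOIN purchases c ON c.customer_id = p.id GROUP BY p.name

Result:
name  | COUNT(c.id)
------+------------
Carol | 0          
Eve   | 3          
Frank | 2          
Grace | 3          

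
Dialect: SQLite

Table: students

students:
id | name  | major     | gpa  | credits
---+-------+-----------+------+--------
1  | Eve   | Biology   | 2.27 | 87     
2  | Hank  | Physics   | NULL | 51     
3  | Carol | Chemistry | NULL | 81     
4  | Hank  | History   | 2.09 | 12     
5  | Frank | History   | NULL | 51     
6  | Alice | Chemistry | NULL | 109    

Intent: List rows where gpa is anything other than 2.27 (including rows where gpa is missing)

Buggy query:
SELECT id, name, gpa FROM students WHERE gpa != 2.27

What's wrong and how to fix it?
Bug: Inequality against NULL is unknown, not true; rows with NULL are dropped

Fix: Handle NULL separately with IS NULL alongside the inequality

Corrected query:
SELECT id, name, gpa FROM students WHERE gpa != 2.27 OR gpa IS NULL

Result:
id | name  | gpa 
---+-------+-----
2  | Hank  | NULL
3  | Carol | NULL
4  | Hank  | 2.09
5  | Frank | NULL
6  | Alice | NULL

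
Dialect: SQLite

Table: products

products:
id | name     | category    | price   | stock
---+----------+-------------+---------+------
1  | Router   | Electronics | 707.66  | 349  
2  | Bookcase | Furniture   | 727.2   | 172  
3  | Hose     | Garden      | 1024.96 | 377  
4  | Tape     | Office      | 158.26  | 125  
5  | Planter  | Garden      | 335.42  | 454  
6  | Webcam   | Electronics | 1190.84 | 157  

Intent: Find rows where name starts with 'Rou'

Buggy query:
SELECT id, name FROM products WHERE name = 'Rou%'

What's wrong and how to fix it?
Bug: '=' compares the literal string including the % character; pattern matching needs LIKE

Fix: Replace '=' with LIKE so 'Rou%' is treated as a pattern

Corrected query:
SELECT id, name FROM products WHERE name LIKE 'Rou%'

Result:
id | name  
---+-------
1  | Router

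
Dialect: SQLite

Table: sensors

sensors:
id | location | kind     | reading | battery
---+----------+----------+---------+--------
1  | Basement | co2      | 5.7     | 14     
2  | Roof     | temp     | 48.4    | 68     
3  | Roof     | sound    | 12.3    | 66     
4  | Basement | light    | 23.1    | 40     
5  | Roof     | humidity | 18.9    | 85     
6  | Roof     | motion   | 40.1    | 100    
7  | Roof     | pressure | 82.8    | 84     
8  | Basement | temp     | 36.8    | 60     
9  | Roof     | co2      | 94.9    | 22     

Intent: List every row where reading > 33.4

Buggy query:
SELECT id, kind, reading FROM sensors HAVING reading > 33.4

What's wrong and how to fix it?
Bug: HAVING filters the output of aggregation, but this query has no GROUP BY and no aggregate functions, so SQLite rejects it (HAVING clause on a non-aggregate query); the condition here is per row

Fix: Replace HAVING with WHERE since the condition applies to individual rows

Corrected query:
SELECT id, kind, reading FROM sensors WHERE reading > 33.4

Result:
id | kind     | reading
---+----------+--------
2  | temp     | 48.4   
6  | motion   | 40.1   
7  | pressure | 82.8   
8  | temp     | 36.8   
9  | co2      | 94.9   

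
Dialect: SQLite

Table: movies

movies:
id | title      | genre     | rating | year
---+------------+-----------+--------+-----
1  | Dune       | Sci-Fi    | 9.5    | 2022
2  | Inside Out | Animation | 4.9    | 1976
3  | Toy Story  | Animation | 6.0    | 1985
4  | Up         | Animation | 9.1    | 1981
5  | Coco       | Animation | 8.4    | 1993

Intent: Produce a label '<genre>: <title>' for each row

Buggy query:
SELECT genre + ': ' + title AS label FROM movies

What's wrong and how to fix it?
Bug: SQLite uses || for string concatenation; + coerces text to numbers (yielding 0)

Fix: Replace + with || to concatenate text

Corrected query:
SELECT genre || ': ' || title AS label FROM movies

Result:
label                
---------------------
Sci-Fi: Dune         
Animation: Inside Out
Animation: Toy Story 
Animation: Up        
Animation: Coco      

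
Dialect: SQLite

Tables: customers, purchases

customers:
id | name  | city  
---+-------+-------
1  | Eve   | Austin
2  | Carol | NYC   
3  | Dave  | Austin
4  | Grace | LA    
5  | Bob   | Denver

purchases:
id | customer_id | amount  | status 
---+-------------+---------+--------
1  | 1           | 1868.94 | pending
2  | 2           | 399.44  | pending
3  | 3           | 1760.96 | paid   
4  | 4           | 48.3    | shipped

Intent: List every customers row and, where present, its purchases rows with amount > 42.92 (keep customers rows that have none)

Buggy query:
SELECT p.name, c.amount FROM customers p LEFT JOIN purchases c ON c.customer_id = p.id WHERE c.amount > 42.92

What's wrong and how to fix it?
Bug: Filtering c.amount in WHERE discards the NULL rows produced by LEFT JOIN, turning it into an inner join

Fix: Move the right-table condition into the ON clause so unmatched parents are kept

Corrected query:
SELECT p.name, c.amount FROM customers p LEFT JOIN purchases c ON c.customer_id = p.id AND c.amount > 42.92

Result:
name  | amount 
------+--------
Eve   | 1868.94
Carol | 399.44 
Dave  | 1760.96
Grace | 48.3   
Bob   | NULL   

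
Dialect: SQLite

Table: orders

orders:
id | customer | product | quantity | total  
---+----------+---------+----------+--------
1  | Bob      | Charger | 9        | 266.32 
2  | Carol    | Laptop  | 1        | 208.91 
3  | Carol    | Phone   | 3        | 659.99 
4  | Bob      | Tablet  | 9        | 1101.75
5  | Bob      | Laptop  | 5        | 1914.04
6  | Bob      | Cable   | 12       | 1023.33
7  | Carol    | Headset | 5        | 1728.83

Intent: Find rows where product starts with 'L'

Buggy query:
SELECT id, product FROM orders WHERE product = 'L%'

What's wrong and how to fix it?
Bug: '=' compares the literal string including the % character; pattern matching needs LIKE

Fix: Use LIKE for wildcard pattern matching

Corrected query:
SELECT id, product FROM orders WHERE product LIKE 'L%'

Result:
id | product
---+--------
2  | Laptop 
5  | Laptop 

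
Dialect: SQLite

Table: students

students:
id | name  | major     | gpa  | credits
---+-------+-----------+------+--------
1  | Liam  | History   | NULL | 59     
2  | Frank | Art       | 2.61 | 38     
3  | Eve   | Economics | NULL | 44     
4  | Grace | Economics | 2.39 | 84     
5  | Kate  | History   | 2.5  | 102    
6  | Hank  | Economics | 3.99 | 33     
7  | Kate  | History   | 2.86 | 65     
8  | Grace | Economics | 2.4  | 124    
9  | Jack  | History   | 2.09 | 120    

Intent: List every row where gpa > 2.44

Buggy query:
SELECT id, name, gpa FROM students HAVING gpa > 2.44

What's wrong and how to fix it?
Bug: This is a non-aggregate query (no GROUP BY, no aggregates), so in SQLite the HAVING clause is invalid here; a row-level condition belongs in WHERE

Fix: Use WHERE for row-level filtering

Corrected query:
SELECT id, name, gpa FROM students WHERE gpa > 2.44

Result:
id | name  | gpa 
---+-------+-----
2  | Frank | 2.61
5  | Kate  | 2.5 
6  | Hank  | 3.99
7  | Kate  | 2.86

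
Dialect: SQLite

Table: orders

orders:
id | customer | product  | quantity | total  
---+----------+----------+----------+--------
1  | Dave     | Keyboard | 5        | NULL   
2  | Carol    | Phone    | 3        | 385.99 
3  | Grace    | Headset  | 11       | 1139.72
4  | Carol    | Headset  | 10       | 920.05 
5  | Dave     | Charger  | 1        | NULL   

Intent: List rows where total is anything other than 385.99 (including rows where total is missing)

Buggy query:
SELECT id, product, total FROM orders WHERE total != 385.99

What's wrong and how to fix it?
Bug: 'total != 385.99' is unknown when total is NULL, so NULL rows are silently excluded

Fix: Add an explicit OR total IS NULL to include the missing-value rows

Corrected query:
SELECT id, product, total FROM orders WHERE total != 385.99 OR total IS NULL

Result:
id | product  | total  
---+----------+--------
1  | Keyboard | NULL   
3  | Headset  | 1139.72
4  | Headset  | 920.05 
5  | Charger  | NULL   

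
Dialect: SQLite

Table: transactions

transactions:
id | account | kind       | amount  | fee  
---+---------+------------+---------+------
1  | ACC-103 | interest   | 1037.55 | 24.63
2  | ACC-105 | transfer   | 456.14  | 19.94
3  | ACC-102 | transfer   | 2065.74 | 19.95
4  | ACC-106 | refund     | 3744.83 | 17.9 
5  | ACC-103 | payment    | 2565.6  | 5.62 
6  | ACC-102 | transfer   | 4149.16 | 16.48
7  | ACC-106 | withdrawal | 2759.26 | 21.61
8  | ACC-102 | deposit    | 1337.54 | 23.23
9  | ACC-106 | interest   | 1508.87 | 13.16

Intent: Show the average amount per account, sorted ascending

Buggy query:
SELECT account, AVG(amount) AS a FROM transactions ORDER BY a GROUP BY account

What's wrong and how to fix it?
Bug: ORDER BY appears before GROUP BY; SQL clause order requires GROUP BY first

Fix: Move ORDER BY to the end, after GROUP BY

Corrected query:
SELECT account, AVG(amount) AS a FROM transactions GROUP BY account ORDER BY a

Result:
account | a          
--------+------------
ACC-105 | 456.14     
ACC-103 | 1801.575   
ACC-102 | 2517.48    
ACC-106 | 2670.986667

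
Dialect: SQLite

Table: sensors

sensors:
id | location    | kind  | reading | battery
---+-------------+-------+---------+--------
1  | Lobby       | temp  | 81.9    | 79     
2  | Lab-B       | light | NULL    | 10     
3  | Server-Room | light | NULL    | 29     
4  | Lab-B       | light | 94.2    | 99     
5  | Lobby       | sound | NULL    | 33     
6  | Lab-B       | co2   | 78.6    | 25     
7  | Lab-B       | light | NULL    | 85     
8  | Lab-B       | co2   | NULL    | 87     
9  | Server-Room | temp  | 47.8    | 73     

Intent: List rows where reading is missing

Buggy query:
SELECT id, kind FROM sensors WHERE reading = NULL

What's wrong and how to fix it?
Bug: '= NULL' is always unknown in SQL three-valued logic, so no rows match

Fix: Use IS NULL to test for NULL

Corrected query:
SELECT id, kind FROM sensors WHERE reading IS NULL

Result:
id | kind 
---+------
2  | light
3  | light
5  | sound
7  | light
8  | co2  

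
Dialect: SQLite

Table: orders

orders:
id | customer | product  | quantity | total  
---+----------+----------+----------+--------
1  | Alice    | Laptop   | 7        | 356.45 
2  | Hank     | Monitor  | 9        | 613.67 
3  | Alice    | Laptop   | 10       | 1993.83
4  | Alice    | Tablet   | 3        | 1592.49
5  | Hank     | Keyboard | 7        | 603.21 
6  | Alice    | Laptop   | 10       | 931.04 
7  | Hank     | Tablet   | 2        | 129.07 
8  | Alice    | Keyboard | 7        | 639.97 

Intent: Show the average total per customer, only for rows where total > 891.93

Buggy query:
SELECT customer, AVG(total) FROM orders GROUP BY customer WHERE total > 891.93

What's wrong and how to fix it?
Bug: Row-level WHERE must come before GROUP BY in the clause order

Fix: Place WHERE between FROM and GROUP BY

Corrected query:
SELECT customer, AVG(total) FROM orders WHERE total > 891.93 GROUP BY customer

Result:
customer | AVG(total) 
---------+------------
Alice    | 1505.786667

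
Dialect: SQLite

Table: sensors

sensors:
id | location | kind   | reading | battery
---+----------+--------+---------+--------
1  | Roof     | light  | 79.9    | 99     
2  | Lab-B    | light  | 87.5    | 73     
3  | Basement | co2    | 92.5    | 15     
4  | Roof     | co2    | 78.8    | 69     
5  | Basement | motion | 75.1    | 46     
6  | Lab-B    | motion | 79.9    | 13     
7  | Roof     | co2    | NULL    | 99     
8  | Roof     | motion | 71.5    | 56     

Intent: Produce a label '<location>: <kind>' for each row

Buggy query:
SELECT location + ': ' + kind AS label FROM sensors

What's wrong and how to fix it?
Bug: SQLite uses || for string concatenation; + coerces text to numbers (yielding 0)

Fix: Use the || operator for string concatenation

Corrected query:
SELECT location || ': ' || kind AS label FROM sensors

Result:
label           
----------------
Roof: light     
Lab-B: light    
Basement: co2   
Roof: co2       
Basement: motion
Lab-B: motion   
Roof: co2       
Roof: motion    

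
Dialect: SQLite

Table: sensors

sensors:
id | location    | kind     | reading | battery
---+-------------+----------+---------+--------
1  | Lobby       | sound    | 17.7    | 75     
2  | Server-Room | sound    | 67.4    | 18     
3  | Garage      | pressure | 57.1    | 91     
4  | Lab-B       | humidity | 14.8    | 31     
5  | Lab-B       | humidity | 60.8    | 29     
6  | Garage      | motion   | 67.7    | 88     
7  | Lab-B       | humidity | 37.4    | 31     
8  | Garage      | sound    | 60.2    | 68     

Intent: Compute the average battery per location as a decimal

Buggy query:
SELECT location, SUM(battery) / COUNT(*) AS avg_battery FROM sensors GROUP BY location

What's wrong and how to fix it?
Bug: SUM(battery) and COUNT(*) are both integers; the division truncates the fractional part

Fix: Cast one side to REAL so the division keeps the fractional part

Corrected query:
SELECT location, SUM(battery) * 1.0 / COUNT(*) AS avg_battery FROM sensors GROUP BY location

Result:
location    | avg_battery
------------+------------
Garage      | 82.333333  
Lab-B       | 30.333333  
Lobby       | 75         
Server-Room | 18         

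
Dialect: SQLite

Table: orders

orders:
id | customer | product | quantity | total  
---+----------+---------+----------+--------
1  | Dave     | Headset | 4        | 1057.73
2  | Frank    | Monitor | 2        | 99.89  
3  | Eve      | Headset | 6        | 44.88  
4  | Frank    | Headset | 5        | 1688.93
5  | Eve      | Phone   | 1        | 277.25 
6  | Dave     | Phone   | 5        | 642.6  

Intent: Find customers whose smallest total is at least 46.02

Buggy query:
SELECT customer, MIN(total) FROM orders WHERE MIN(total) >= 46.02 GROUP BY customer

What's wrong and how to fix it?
Bug: MIN() in WHERE is a misuse of aggregate

Fix: Replace WHERE with HAVING after the GROUP BY

Corrected query:
SELECT customer, MIN(total) FROM orders GROUP BY customer HAVING MIN(total) >= 46.02

Result:
customer | MIN(total)
---------+-----------
Dave     | 642.6     
Frank    | 99.89     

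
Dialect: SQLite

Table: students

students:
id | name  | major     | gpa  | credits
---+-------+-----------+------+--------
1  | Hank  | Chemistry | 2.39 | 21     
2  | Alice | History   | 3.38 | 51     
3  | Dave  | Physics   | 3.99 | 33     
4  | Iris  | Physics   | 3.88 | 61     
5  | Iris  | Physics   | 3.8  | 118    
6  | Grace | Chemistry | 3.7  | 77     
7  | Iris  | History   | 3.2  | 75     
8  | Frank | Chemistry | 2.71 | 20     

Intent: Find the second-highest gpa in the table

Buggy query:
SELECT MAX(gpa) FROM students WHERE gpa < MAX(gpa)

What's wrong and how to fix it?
Bug: MAX(gpa) on the right of the comparison is an aggregate-in-WHERE error

Fix: Put the inner MAX in a scalar subquery

Corrected query:
SELECT MAX(gpa) FROM students WHERE gpa < (SELECT MAX(gpa) FROM students)

Result:
MAX(gpa)
--------
3.88    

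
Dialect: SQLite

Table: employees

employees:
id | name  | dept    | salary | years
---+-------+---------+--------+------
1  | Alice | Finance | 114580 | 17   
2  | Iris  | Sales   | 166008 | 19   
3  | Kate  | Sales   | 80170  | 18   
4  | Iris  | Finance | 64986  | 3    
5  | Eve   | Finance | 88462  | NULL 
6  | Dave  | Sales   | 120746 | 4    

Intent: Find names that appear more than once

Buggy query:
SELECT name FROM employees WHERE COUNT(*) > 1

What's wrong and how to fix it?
Bug: WHERE can't reference COUNT(*); aggregates are computed after WHERE

Fix: GROUP BY name, then filter groups with HAVING COUNT(*) > 1

Corrected query:
SELECT name FROM employees GROUP BY name HAVING COUNT(*) > 1

Result:
name
----
Iris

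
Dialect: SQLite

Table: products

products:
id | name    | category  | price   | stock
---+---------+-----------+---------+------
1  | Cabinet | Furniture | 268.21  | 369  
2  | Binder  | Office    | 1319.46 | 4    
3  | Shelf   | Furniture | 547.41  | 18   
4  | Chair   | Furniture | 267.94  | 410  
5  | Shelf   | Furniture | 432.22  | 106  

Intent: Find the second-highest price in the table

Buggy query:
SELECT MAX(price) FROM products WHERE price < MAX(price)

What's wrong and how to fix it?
Bug: MAX(price) on the right of the comparison is an aggregate-in-WHERE error

Fix: Compute the overall MAX in a subquery, then take MAX of rows below it

Corrected query:
SELECT MAX(price) FROM products WHERE price < (SELECT MAX(price) FROM products)

Result:
MAX(price)
----------
547.41    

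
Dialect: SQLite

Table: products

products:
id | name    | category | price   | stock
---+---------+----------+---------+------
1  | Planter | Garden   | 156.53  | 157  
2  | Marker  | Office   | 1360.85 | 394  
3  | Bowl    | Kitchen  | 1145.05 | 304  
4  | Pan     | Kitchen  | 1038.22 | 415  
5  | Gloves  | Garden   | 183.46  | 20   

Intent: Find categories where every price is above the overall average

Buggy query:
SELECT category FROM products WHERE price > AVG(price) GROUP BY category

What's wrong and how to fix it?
Bug: WHERE evaluates per row before aggregation, so AVG() is unavailable

Fix: Use a subquery for AVG and a HAVING MIN(...) filter so the condition holds for every row in the group

Corrected query:
SELECT category FROM products GROUP BY category HAVING MIN(price) > (SELECT AVG(price) FROM products)

Result:
category
--------
Kitchen 
Office  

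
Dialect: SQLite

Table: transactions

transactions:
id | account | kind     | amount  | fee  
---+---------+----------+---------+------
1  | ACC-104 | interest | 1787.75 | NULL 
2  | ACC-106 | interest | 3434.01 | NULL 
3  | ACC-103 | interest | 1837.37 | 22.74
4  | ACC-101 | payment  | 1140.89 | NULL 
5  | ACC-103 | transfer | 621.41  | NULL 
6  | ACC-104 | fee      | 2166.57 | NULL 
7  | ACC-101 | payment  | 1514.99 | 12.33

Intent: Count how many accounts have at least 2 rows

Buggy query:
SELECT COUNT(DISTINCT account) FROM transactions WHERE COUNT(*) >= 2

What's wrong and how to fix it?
Bug: WHERE filters individual rows, not groups, so a group-level COUNT is invalid there

Fix: Use a subquery that GROUPs and filters with HAVING, then count its rows

Corrected query:
SELECT COUNT(*) FROM (SELECT account FROM transactions GROUP BY account HAVING COUNT(*) >= 2)

Result:
COUNT(*)
--------
3       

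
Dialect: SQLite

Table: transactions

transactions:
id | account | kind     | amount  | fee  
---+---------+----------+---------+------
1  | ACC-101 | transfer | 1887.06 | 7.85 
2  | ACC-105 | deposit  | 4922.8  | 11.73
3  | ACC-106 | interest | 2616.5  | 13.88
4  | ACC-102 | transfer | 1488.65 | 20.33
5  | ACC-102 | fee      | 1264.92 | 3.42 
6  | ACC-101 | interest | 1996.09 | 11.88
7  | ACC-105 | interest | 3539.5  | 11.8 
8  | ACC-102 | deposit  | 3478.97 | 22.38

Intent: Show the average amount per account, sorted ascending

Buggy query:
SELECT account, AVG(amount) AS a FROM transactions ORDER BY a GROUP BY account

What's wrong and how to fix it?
Bug: GROUP BY must precede ORDER BY

Fix: Move ORDER BY to the end, after GROUP BY

Corrected query:
SELECT account, AVG(amount) AS a FROM transactions GROUP BY account ORDER BY a

Result:
account | a          
--------+------------
ACC-101 | 1941.575   
ACC-102 | 2077.513333
ACC-106 | 2616.5     
ACC-105 | 4231.15    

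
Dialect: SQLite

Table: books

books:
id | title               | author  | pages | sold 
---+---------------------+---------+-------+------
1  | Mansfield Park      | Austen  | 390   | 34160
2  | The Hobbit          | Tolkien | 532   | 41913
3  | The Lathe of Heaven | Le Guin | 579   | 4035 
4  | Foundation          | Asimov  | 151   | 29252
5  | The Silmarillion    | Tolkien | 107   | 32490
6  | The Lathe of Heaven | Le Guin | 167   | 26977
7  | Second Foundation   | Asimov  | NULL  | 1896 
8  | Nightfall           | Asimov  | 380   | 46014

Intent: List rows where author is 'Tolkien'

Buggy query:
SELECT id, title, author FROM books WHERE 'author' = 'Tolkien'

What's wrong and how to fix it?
Bug: Single quotes denote string literals in SQL; the column name is being compared as a constant string

Fix: Remove the quotes around the column name (or use double quotes for an identifier)

Corrected query:
SELECT id, title, author FROM books WHERE author = 'Tolkien'

Result:
id | title            | author 
---+------------------+--------
2  | The Hobbit       | Tolkien
5  | The Silmarillion | Tolkien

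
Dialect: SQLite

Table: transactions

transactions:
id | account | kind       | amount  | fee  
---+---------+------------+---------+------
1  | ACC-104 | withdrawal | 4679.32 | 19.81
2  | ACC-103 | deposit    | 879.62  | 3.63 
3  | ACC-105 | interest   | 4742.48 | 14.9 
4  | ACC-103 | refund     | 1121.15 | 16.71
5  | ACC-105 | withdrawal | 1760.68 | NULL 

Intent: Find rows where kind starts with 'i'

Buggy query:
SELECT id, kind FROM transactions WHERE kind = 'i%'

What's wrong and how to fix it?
Bug: Wildcards only work with LIKE; '=' treats '%' as a literal character

Fix: Use LIKE for wildcard pattern matching

Corrected query:
SELECT id, kind FROM transactions WHERE kind LIKE 'i%'

Result:
id | kind    
---+---------
3  | interest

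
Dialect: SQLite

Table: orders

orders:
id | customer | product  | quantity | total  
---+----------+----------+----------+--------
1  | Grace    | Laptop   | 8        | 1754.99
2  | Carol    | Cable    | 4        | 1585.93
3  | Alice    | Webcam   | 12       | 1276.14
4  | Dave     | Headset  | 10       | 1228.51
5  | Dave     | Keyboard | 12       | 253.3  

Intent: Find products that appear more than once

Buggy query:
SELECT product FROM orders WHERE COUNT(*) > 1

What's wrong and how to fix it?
Bug: COUNT(*) is an aggregate and cannot be used in WHERE

Fix: GROUP BY product, then filter groups with HAVING COUNT(*) > 1

Corrected query:
SELECT product FROM orders GROUP BY product HAVING COUNT(*) > 1

Result:
(no rows)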